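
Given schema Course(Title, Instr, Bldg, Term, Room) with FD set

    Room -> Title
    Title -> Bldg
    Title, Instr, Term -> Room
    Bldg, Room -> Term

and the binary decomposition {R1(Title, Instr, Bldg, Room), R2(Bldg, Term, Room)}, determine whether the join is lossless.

Common attributes: R1 ∩ R2 = {Bldg, Room}.
Closure of {Bldg, Room}: Room → Title applies, adding Title; Bldg, Room → Term applies, adding Term. So (Bldg, Room)⁺ = {Title, Bldg, Term, Room}.
This closure contains every attribute of R2, so R1 ∩ R2 → R2. The join is lossless.

Yes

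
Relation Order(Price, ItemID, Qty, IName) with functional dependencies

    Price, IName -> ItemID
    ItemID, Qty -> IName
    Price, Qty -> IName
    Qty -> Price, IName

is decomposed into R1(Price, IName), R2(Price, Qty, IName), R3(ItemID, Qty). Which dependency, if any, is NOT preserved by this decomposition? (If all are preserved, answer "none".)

Price, IName -> ItemID

Check Price, IName → ItemID: no single fragment contains all of {Price, ItemID, IName}, and the restricted closure of {Price, IName} across the fragments never reaches {ItemID}.
ItemID, Qty → IName is preserved.
Price, Qty → IName is preserved.
Qty → Price, IName is preserved.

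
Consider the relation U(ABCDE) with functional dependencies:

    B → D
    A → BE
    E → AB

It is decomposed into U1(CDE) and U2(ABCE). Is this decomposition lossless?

Common attributes: U1 ∩ U2 = {CE}.
Closure of {CE}: E → AB applies, adding AB; B → D applies, adding D. So (CE)⁺ = {ABCDE}.
This closure contains every attribute of U1, so U1 ∩ U2 → U1. The join is lossless.

Yes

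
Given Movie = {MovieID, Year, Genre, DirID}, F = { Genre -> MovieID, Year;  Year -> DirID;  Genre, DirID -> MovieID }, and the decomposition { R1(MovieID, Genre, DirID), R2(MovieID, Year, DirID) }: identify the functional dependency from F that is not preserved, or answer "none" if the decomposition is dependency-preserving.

Genre -> MovieID, Year

Check Genre → MovieID, Year: no single fragment contains all of {MovieID, Year, Genre}, and the restricted closure of {Genre} across the fragments never reaches {MovieID, Year}.
Year → DirID is preserved.
Genre, DirID → MovieID is preserved.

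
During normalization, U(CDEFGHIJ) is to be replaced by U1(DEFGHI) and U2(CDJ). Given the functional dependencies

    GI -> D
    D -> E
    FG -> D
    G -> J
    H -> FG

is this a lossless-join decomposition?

Common attributes: U1 ∩ U2 = {D}.
Closure of {D}: D → E applies, adding E. So (D)⁺ = {DE}.
The closure contains neither all of U1 = {DEFGHI} nor all of U2 = {CDJ}, so the common attributes are not a superkey of either fragment. The join is lossy.

No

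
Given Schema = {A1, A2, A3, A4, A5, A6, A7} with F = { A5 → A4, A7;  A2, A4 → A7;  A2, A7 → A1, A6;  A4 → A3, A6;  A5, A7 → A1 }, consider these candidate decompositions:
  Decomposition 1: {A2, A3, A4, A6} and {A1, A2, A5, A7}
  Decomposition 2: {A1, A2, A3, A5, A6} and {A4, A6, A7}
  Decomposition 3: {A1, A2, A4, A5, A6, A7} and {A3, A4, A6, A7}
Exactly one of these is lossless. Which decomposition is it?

Decomposition 1: common = {A2}, closure = {A2} → lossy.
Decomposition 2: common = {A6}, closure = {A6} → lossy.
Decomposition 3: common = {A4, A6, A7}, closure = {A3, A4, A6, A7} → lossless.

Decomposition 3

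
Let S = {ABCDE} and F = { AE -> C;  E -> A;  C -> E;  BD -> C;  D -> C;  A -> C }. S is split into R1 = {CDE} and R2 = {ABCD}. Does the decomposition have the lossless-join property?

Yes

Common attributes: R1 ∩ R2 = {CD}.
Closure of {CD}: C → E applies, adding E; E → A applies, adding A. So (CD)⁺ = {ACDE}.
This closure contains every attribute of R1, so R1 ∩ R2 → R1. The join is lossless.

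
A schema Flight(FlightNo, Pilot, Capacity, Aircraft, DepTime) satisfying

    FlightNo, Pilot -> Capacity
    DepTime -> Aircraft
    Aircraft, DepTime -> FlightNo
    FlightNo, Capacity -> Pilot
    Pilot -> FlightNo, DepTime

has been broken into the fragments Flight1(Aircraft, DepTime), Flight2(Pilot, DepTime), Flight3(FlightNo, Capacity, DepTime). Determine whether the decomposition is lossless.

No

Chase test. Columns are FlightNo, Pilot, Capacity, Aircraft, DepTime; row i has aⱼ where attribute j ∈ Flighti, else bᵢⱼ.
Initial tableau (one row per fragment):
  row 1: b11 b12 b13 a4 a5
  row 2: b21 a2 b23 b24 a5
  row 3: a1 b32 a3 b34 a5
Rows 1 and 2 agree on DepTime; apply DepTime→Aircraft and equate their Aircraft entries.
Rows 1 and 3 agree on DepTime; apply DepTime→Aircraft and equate their Aircraft entries.
Rows 1 and 2 agree on Aircraft, DepTime; apply Aircraft, DepTime→FlightNo and equate their FlightNo entries.
Rows 1 and 3 agree on Aircraft, DepTime; apply Aircraft, DepTime→FlightNo and equate their FlightNo entries.
No row becomes fully distinguished — the join is lossy.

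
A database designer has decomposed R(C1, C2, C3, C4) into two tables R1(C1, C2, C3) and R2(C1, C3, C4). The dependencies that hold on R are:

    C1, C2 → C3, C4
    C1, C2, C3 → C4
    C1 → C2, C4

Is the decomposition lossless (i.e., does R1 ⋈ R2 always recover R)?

Common attributes: R1 ∩ R2 = {C1, C3}.
Closure of {C1, C3}: C1 → C2, C4 applies, adding C2, C4. So (C1, C3)⁺ = {C1, C2, C3, C4}.
This closure contains every attribute of R1, so R1 ∩ R2 → R1. The join is lossless.

Yes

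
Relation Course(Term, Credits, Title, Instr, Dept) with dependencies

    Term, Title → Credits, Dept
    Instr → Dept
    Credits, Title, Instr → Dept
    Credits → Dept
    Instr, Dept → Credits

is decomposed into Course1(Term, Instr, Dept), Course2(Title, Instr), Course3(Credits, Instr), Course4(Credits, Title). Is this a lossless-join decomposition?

Chase test. Columns are Term, Credits, Title, Instr, Dept; row i has aⱼ where attribute j ∈ Coursei, else bᵢⱼ.
Initial tableau (one row per fragment):
  row 1: a1 b12 b13 a4 a5
  row 2: b21 b22 a3 a4 b25
  row 3: b31 a2 b33 a4 b35
  row 4: b41 a2 a3 b44 b45
Rows 1 and 2 agree on Instr; apply Instr→Dept and equate their Dept entries.
Rows 1 and 3 agree on Instr; apply Instr→Dept and equate their Dept entries.
Rows 3 and 4 agree on Credits; apply Credits→Dept and equate their Dept entries.
Rows 1 and 2 agree on Instr, Dept; apply Instr, Dept→Credits and equate their Credits entries.
Rows 1 and 3 agree on Instr, Dept; apply Instr, Dept→Credits and equate their Credits entries.
No row becomes fully distinguished — the join is lossy.

No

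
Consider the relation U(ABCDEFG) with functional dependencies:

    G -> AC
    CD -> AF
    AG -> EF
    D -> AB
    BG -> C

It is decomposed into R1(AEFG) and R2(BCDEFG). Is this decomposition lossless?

Yes

Common attributes: R1 ∩ R2 = {EFG}.
Closure of {EFG}: G → AC applies, adding AC. So (EFG)⁺ = {ACEFG}.
This closure contains every attribute of R1, so R1 ∩ R2 → R1. The join is lossless.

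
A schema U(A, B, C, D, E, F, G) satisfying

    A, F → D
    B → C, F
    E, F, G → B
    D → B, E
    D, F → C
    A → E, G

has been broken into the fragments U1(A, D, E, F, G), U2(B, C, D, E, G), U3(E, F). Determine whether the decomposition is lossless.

Yes

Chase test. Columns are A, B, C, D, E, F, G; row i has aⱼ where attribute j ∈ Ui, else bᵢⱼ.
Initial tableau (one row per fragment):
  row 1: a1 b12 b13 a4 a5 a6 a7
  row 2: b21 a2 a3 a4 a5 b26 a7
  row 3: b31 b32 b33 b34 a5 a6 b37
Rows 1 and 2 agree on D; apply D→B, E and equate their B, E entries.
Rows 1 and 2 agree on B; apply B→C, F and equate their C, F entries.
Row 1 is now all distinguished symbols — the join is lossless.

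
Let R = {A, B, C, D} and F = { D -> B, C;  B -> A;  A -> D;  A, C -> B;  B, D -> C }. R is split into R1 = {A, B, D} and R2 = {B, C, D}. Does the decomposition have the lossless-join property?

Common attributes: R1 ∩ R2 = {B, D}.
Closure of {B, D}: D → B, C applies, adding C; B → A applies, adding A. So (B, D)⁺ = {A, B, C, D}.
This closure contains every attribute of R1, so R1 ∩ R2 → R1. The join is lossless.

Yes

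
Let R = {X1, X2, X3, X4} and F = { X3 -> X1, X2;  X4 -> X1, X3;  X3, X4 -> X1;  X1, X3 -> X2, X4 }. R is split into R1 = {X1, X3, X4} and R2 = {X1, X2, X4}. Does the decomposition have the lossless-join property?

Yes

Common attributes: R1 ∩ R2 = {X1, X4}.
Closure of {X1, X4}: X4 → X1, X3 applies, adding X3; X1, X3 → X2, X4 applies, adding X2. So (X1, X4)⁺ = {X1, X2, X3, X4}.
This closure contains every attribute of R1, so R1 ∩ R2 → R1. The join is lossless.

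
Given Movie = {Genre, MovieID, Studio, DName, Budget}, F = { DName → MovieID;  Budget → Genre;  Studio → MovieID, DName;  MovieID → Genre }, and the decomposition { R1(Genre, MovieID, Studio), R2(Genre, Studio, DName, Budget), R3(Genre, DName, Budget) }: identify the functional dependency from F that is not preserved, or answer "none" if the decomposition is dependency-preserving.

DName → MovieID

Check DName → MovieID: no single fragment contains all of {MovieID, DName}, and the restricted closure of {DName} across the fragments never reaches {MovieID}.
Budget → Genre is preserved.
Studio → MovieID, DName is preserved.
MovieID → Genre is preserved.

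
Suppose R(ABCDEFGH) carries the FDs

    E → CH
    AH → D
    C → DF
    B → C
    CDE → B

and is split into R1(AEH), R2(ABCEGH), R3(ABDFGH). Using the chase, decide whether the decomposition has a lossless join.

Chase test. Columns are ABCDEFGH; row i has aⱼ where attribute j ∈ Ri, else bᵢⱼ.
Initial tableau (one row per fragment):
  row 1: a1 b12 b13 b14 a5 b16 b17 a8
  row 2: a1 a2 a3 b24 a5 b26 a7 a8
  row 3: a1 a2 b33 a4 b35 a6 a7 a8
Rows 1 and 2 agree on E; apply E→CH and equate their CH entries.
Rows 1 and 2 agree on AH; apply AH→D and equate their D entries.
Rows 1 and 3 agree on AH; apply AH→D and equate their D entries.
Rows 1 and 2 agree on C; apply C→DF and equate their DF entries.
Rows 2 and 3 agree on B; apply B→C and equate their C entries.
Rows 1 and 2 agree on CDE; apply CDE→B and equate their B entries.
Rows 1 and 3 agree on C; apply C→DF and equate their DF entries.
Row 2 is now all distinguished symbols — the join is lossless.

Yes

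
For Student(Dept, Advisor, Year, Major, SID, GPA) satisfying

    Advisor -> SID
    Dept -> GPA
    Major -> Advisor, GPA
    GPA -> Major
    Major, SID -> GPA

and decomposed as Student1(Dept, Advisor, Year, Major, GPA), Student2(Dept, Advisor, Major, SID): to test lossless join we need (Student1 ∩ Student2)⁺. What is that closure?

Dept, Advisor, Major, SID, GPA

Student1 ∩ Student2 = {Dept, Advisor, Major}.
Advisor → SID applies, adding SID
Dept → GPA applies, adding GPA
Closure: {Dept, Advisor, Major, SID, GPA}.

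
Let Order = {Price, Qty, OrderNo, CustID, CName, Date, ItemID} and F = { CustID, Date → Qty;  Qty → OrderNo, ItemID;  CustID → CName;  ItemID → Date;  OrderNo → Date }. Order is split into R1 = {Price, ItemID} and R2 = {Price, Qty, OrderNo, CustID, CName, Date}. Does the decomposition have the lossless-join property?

Common attributes: R1 ∩ R2 = {Price}.
No dependency enlarges {Price}, so (Price)⁺ = {Price}.
The closure contains neither all of R1 = {Price, ItemID} nor all of R2 = {Price, Qty, OrderNo, CustID, CName, Date}, so the common attributes are not a superkey of either fragment. The join is lossy.

No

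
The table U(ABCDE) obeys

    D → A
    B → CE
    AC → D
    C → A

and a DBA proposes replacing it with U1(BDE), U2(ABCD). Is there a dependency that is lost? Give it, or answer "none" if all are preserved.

D → A lies within U2.
B → CE: restricted closure across fragments reaches CE.
AC → D lies within U2.
C → A lies within U2.
Every dependency is enforceable on the fragments, so the decomposition is dependency-preserving.

none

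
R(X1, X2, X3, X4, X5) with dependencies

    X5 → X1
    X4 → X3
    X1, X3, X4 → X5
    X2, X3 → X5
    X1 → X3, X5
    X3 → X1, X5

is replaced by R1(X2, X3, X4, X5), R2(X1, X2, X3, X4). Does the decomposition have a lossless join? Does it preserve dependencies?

lossless and dependency-preserving

Lossless test: (X2, X3, X4)⁺ = {X1, X2, X3, X4, X5}, which contains all of one fragment — lossless.
Dependency preservation: X5 → X1; X1, X3, X4 → X5; X1 → X3, X5; X3 → X1, X5 are not contained in any single fragment, but the restricted closure of each left-hand side across the fragments still reaches the right-hand side; the remaining FDs each lie inside some fragment. All dependencies are preserved.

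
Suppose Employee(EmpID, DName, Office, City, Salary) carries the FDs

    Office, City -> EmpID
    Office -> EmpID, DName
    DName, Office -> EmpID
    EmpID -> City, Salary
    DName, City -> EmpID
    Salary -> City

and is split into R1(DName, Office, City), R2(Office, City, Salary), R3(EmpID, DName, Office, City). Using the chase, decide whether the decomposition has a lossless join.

Chase test. Columns are EmpID, DName, Office, City, Salary; row i has aⱼ where attribute j ∈ Ri, else bᵢⱼ.
Initial tableau (one row per fragment):
  row 1: b11 a2 a3 a4 b15
  row 2: b21 b22 a3 a4 a5
  row 3: a1 a2 a3 a4 b35
Rows 1 and 2 agree on Office, City; apply Office, City→EmpID and equate their EmpID entries.
Rows 1 and 3 agree on Office, City; apply Office, City→EmpID and equate their EmpID entries.
Rows 1 and 2 agree on Office; apply Office→EmpID, DName and equate their EmpID, DName entries.
Rows 1 and 2 agree on EmpID; apply EmpID→City, Salary and equate their City, Salary entries.
Rows 1 and 3 agree on EmpID; apply EmpID→City, Salary and equate their City, Salary entries.
Row 1 is now all distinguished symbols — the join is lossless.

Yes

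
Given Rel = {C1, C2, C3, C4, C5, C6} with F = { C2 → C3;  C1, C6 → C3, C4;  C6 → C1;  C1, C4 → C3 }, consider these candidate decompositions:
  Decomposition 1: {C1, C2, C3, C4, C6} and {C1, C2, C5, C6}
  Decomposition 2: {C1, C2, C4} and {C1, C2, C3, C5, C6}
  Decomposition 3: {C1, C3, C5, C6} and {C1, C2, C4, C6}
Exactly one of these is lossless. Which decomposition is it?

Decomposition 1

Decomposition 1: common = {C1, C2, C6}, closure = {C1, C2, C3, C4, C6} → lossless.
Decomposition 2: common = {C1, C2}, closure = {C1, C2, C3} → lossy.
Decomposition 3: common = {C1, C6}, closure = {C1, C3, C4, C6} → lossy.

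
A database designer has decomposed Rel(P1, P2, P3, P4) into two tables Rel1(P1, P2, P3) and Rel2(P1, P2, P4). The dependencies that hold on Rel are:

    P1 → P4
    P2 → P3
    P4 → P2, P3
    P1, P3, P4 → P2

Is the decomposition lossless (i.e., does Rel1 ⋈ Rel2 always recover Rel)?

Common attributes: Rel1 ∩ Rel2 = {P1, P2}.
Closure of {P1, P2}: P1 → P4 applies, adding P4; P2 → P3 applies, adding P3. So (P1, P2)⁺ = {P1, P2, P3, P4}.
This closure contains every attribute of Rel1, so Rel1 ∩ Rel2 → Rel1. The join is lossless.

Yes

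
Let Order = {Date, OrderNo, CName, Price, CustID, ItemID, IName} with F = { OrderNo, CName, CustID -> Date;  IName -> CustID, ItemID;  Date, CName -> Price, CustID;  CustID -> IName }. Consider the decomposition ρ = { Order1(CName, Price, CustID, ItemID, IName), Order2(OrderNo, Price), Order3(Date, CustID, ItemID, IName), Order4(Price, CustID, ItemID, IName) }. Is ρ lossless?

No

Chase test. Columns are Date, OrderNo, CName, Price, CustID, ItemID, IName; row i has aⱼ where attribute j ∈ Orderi, else bᵢⱼ.
Initial tableau (one row per fragment):
  row 1: b11 b12 a3 a4 a5 a6 a7
  row 2: b21 a2 b23 a4 b25 b26 b27
  row 3: a1 b32 b33 b34 a5 a6 a7
  row 4: b41 b42 b43 a4 a5 a6 a7
No row becomes fully distinguished — the join is lossy.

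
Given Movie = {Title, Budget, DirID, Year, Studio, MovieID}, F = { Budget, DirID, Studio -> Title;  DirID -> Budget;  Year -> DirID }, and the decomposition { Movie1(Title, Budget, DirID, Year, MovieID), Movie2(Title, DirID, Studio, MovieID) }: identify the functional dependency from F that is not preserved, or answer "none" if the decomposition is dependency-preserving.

Budget, DirID, Studio → Title: restricted closure across fragments reaches Title.
DirID → Budget lies within Movie1.
Year → DirID lies within Movie1.
Every dependency is enforceable on the fragments, so the decomposition is dependency-preserving.

none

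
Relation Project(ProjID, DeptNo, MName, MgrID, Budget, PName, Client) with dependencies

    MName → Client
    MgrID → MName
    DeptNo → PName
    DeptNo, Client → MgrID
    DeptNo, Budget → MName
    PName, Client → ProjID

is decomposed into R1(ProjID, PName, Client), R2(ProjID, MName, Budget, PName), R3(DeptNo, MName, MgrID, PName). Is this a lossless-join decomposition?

No

Chase test. Columns are ProjID, DeptNo, MName, MgrID, Budget, PName, Client; row i has aⱼ where attribute j ∈ Ri, else bᵢⱼ.
Initial tableau (one row per fragment):
  row 1: a1 b12 b13 b14 b15 a6 a7
  row 2: a1 b22 a3 b24 a5 a6 b27
  row 3: b31 a2 a3 a4 b35 a6 b37
Rows 2 and 3 agree on MName; apply MName→Client and equate their Client entries.
Rows 2 and 3 agree on PName, Client; apply PName, Client→ProjID and equate their ProjID entries.
No row becomes fully distinguished — the join is lossy.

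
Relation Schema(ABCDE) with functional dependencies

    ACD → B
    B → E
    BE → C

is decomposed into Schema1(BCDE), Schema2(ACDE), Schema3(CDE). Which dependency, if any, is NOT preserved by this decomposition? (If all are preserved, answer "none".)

Check ACD → B: no single fragment contains all of {ABCD}, and the restricted closure of {ACD} across the fragments never reaches {B}.
B → E is preserved.
BE → C is preserved.

ACD → B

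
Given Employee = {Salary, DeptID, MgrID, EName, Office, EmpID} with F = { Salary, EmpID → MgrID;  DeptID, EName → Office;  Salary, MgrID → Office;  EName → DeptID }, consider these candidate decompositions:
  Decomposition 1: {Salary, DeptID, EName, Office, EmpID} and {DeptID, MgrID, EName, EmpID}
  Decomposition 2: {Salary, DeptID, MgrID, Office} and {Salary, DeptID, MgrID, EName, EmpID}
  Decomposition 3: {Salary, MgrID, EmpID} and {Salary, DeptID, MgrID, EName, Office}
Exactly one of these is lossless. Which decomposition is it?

Decomposition 1: common = {DeptID, EName, EmpID}, closure = {DeptID, EName, Office, EmpID} → lossy.
Decomposition 2: common = {Salary, DeptID, MgrID}, closure = {Salary, DeptID, MgrID, Office} → lossless.
Decomposition 3: common = {Salary, MgrID}, closure = {Salary, MgrID, Office} → lossy.

Decomposition 2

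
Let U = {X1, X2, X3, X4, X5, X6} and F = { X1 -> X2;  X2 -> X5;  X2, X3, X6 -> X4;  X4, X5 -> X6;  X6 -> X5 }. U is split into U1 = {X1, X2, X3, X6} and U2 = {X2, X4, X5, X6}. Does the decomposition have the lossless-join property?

Common attributes: U1 ∩ U2 = {X2, X6}.
Closure of {X2, X6}: X2 → X5 applies, adding X5. So (X2, X6)⁺ = {X2, X5, X6}.
The closure contains neither all of U1 = {X1, X2, X3, X6} nor all of U2 = {X2, X4, X5, X6}, so the common attributes are not a superkey of either fragment. The join is lossy.

No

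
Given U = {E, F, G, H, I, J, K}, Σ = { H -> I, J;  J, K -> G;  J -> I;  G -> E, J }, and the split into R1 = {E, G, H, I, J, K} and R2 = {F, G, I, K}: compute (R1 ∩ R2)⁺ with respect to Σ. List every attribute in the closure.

R1 ∩ R2 = {G, I, K}.
G → E, J applies, adding E, J
Closure: {E, G, I, J, K}.

E, G, I, J, K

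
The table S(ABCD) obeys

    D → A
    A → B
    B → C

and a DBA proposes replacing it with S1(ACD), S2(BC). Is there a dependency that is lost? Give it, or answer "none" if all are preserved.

A → B

Check A → B: no single fragment contains all of {AB}, and the restricted closure of {A} across the fragments never reaches {B}.
D → A is preserved.
B → C is preserved.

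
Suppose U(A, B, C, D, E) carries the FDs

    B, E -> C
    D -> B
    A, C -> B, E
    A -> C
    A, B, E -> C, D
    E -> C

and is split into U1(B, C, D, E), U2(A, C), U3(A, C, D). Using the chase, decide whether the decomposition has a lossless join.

Chase test. Columns are A, B, C, D, E; row i has aⱼ where attribute j ∈ Ui, else bᵢⱼ.
Initial tableau (one row per fragment):
  row 1: b11 a2 a3 a4 a5
  row 2: a1 b22 a3 b24 b25
  row 3: a1 b32 a3 a4 b35
Rows 1 and 3 agree on D; apply D→B and equate their B entries.
Rows 2 and 3 agree on A, C; apply A, C→B, E and equate their B, E entries.
Rows 2 and 3 agree on A, B, E; apply A, B, E→C, D and equate their C, D entries.
No row becomes fully distinguished — the join is lossy.

No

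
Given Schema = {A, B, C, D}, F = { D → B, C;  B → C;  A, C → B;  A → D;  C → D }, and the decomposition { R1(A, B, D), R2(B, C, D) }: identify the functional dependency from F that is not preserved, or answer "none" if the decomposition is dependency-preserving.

none

D → B, C lies within R2.
B → C lies within R2.
A, C → B: restricted closure across fragments reaches B.
A → D lies within R1.
C → D lies within R2.
Every dependency is enforceable on the fragments, so the decomposition is dependency-preserving.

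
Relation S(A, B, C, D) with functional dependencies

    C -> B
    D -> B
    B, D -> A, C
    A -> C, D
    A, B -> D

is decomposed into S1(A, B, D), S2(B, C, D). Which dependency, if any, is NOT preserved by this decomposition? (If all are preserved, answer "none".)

none

C → B lies within S2.
D → B lies within S1.
B, D → A, C: restricted closure across fragments reaches A, C.
A → C, D: restricted closure across fragments reaches C, D.
A, B → D lies within S1.
Every dependency is enforceable on the fragments, so the decomposition is dependency-preserving.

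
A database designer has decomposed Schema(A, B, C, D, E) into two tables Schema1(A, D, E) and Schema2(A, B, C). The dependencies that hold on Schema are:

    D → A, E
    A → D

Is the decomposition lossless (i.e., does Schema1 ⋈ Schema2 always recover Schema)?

Common attributes: Schema1 ∩ Schema2 = {A}.
Closure of {A}: A → D applies, adding D; D → A, E applies, adding E. So (A)⁺ = {A, D, E}.
This closure contains every attribute of Schema1, so Schema1 ∩ Schema2 → Schema1. The join is lossless.

Yes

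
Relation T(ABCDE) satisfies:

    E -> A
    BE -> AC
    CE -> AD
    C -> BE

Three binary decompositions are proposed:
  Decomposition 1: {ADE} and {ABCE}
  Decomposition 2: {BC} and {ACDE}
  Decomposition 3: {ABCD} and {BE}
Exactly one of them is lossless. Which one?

Decomposition 1: common = {AE}, closure = {AE} → lossy.
Decomposition 2: common = {C}, closure = {ABCDE} → lossless.
Decomposition 3: common = {B}, closure = {B} → lossy.

Decomposition 2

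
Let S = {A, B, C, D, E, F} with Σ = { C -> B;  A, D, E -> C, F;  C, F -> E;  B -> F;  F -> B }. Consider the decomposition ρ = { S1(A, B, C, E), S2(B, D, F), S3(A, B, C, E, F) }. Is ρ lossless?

Chase test. Columns are A, B, C, D, E, F; row i has aⱼ where attribute j ∈ Si, else bᵢⱼ.
Initial tableau (one row per fragment):
  row 1: a1 a2 a3 b14 a5 b16
  row 2: b21 a2 b23 a4 b25 a6
  row 3: a1 a2 a3 b34 a5 a6
Rows 1 and 2 agree on B; apply B→F and equate their F entries.
No row becomes fully distinguished — the join is lossy.

No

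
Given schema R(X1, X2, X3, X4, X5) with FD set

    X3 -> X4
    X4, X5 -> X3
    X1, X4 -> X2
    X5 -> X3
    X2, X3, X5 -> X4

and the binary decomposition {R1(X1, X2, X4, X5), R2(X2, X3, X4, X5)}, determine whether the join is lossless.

Common attributes: R1 ∩ R2 = {X2, X4, X5}.
Closure of {X2, X4, X5}: X4, X5 → X3 applies, adding X3. So (X2, X4, X5)⁺ = {X2, X3, X4, X5}.
This closure contains every attribute of R2, so R1 ∩ R2 → R2. The join is lossless.

Yes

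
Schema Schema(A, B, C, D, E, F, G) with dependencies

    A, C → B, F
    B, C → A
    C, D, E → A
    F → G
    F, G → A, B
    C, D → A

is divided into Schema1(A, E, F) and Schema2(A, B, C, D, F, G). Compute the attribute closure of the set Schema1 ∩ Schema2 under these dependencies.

A, B, F, G

Schema1 ∩ Schema2 = {A, F}.
F → G applies, adding G
F, G → A, B applies, adding B
Closure: {A, B, F, G}.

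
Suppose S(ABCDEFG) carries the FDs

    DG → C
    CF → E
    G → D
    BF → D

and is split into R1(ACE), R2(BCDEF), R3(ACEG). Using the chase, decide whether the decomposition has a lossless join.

No

Chase test. Columns are ABCDEFG; row i has aⱼ where attribute j ∈ Ri, else bᵢⱼ.
Initial tableau (one row per fragment):
  row 1: a1 b12 a3 b14 a5 b16 b17
  row 2: b21 a2 a3 a4 a5 a6 b27
  row 3: a1 b32 a3 b34 a5 b36 a7
No row becomes fully distinguished — the join is lossy.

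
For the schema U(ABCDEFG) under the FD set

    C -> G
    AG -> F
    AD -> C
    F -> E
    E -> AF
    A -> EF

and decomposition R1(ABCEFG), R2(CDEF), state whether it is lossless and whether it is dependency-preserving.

lossy but dependency-preserving

Lossless test: (CEF)⁺ = {ACEFG}, which is a superkey of neither fragment — lossy.
Dependency preservation: AD → C is not contained in any single fragment, but the restricted closure of its left-hand side across the fragments still reaches the right-hand side; the remaining FDs each lie inside some fragment. All dependencies are preserved.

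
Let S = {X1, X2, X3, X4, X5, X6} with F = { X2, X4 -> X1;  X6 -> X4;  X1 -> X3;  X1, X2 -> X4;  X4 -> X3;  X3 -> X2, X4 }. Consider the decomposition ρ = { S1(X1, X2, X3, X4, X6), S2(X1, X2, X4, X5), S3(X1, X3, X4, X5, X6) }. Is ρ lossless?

Yes

Chase test. Columns are X1, X2, X3, X4, X5, X6; row i has aⱼ where attribute j ∈ Si, else bᵢⱼ.
Initial tableau (one row per fragment):
  row 1: a1 a2 a3 a4 b15 a6
  row 2: a1 a2 b23 a4 a5 b26
  row 3: a1 b32 a3 a4 a5 a6
Rows 1 and 2 agree on X1; apply X1→X3 and equate their X3 entries.
Rows 1 and 3 agree on X3; apply X3→X2, X4 and equate their X2, X4 entries.
Row 3 is now all distinguished symbols — the join is lossless.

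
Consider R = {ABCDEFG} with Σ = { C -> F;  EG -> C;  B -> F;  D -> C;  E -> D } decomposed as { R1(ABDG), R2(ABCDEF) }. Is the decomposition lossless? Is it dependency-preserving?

lossy but dependency-preserving

Lossless test: (ABD)⁺ = {ABCDF}, which is a superkey of neither fragment — lossy.
Dependency preservation: EG → C is not contained in any single fragment, but the restricted closure of its left-hand side across the fragments still reaches the right-hand side; the remaining FDs each lie inside some fragment. All dependencies are preserved.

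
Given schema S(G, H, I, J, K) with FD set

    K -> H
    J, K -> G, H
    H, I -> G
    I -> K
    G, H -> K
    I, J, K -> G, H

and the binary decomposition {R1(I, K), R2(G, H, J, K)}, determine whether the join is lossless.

No

Common attributes: R1 ∩ R2 = {K}.
Closure of {K}: K → H applies, adding H. So (K)⁺ = {H, K}.
The closure contains neither all of R1 = {I, K} nor all of R2 = {G, H, J, K}, so the common attributes are not a superkey of either fragment. The join is lossy.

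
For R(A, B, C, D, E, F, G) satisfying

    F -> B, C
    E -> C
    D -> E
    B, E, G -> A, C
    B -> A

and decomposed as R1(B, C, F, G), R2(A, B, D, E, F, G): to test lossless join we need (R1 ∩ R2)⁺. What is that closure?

A, B, C, F, G

R1 ∩ R2 = {B, F, G}.
F → B, C applies, adding C
B → A applies, adding A
Closure: {A, B, C, F, G}.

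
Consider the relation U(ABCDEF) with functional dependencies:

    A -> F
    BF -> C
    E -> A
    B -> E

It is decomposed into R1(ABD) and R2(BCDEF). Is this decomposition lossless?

Yes

Common attributes: R1 ∩ R2 = {BD}.
Closure of {BD}: B → E applies, adding E; E → A applies, adding A; A → F applies, adding F; BF → C applies, adding C. So (BD)⁺ = {ABCDEF}.
This closure contains every attribute of R1, so R1 ∩ R2 → R1. The join is lossless.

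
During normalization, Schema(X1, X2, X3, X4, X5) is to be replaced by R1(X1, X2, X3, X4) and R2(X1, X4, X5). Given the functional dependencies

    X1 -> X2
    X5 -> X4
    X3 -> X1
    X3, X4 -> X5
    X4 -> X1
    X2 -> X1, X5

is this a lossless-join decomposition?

Yes

Common attributes: R1 ∩ R2 = {X1, X4}.
Closure of {X1, X4}: X1 → X2 applies, adding X2; X2 → X1, X5 applies, adding X5. So (X1, X4)⁺ = {X1, X2, X4, X5}.
This closure contains every attribute of R2, so R1 ∩ R2 → R2. The join is lossless.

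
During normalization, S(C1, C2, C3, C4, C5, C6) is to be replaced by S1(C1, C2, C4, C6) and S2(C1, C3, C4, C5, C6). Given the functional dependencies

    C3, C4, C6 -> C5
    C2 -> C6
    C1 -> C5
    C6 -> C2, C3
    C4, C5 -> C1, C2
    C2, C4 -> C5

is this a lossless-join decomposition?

Yes

Common attributes: S1 ∩ S2 = {C1, C4, C6}.
Closure of {C1, C4, C6}: C1 → C5 applies, adding C5; C6 → C2, C3 applies, adding C2, C3. So (C1, C4, C6)⁺ = {C1, C2, C3, C4, C5, C6}.
This closure contains every attribute of S1, so S1 ∩ S2 → S1. The join is lossless.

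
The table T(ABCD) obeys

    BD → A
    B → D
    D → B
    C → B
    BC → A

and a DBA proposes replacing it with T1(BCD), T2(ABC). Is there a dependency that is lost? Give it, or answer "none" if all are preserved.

none

BD → A: restricted closure across fragments reaches A.
B → D lies within T1.
D → B lies within T1.
C → B lies within T1.
BC → A lies within T2.
Every dependency is enforceable on the fragments, so the decomposition is dependency-preserving.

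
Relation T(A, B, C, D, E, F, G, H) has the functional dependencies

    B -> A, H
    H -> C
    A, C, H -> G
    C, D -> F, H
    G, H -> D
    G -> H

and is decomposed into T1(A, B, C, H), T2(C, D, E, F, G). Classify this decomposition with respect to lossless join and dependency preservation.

lossy and not dependency-preserving

Lossless test: (C)⁺ = {C}, which is a superkey of neither fragment — lossy.
Dependency preservation: the restricted closure of {A, C, H} across the fragments never reaches {G}, so A, C, H → G cannot be enforced without a join — not preserved.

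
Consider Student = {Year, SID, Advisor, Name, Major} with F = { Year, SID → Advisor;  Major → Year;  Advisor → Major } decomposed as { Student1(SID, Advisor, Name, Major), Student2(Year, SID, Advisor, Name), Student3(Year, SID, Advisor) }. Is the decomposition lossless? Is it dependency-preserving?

lossless but not dependency-preserving

Lossless test (chase): Rows 1 and 2 agree on Advisor; apply Advisor→Major and equate their Major entries. Rows 1 and 3 agree on Advisor; apply Advisor→Major and equate their Major entries. Rows 1 and 2 agree on Major; apply Major→Year and equate their Year entries. Row 1 is now all distinguished symbols — the join is lossless.
Dependency preservation: the restricted closure of {Major} across the fragments never reaches {Year}, so Major → Year cannot be enforced without a join — not preserved.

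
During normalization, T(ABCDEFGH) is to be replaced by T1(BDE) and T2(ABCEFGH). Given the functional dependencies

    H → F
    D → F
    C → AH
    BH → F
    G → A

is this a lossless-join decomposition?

Common attributes: T1 ∩ T2 = {BE}.
No dependency enlarges {BE}, so (BE)⁺ = {BE}.
The closure contains neither all of T1 = {BDE} nor all of T2 = {ABCEFGH}, so the common attributes are not a superkey of either fragment. The join is lossy.

No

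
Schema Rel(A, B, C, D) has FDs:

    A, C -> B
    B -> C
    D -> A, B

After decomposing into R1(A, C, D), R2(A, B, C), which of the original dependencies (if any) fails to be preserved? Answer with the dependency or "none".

A, C → B lies within R2.
B → C lies within R2.
D → A, B: restricted closure across fragments reaches A, B.
Every dependency is enforceable on the fragments, so the decomposition is dependency-preserving.

none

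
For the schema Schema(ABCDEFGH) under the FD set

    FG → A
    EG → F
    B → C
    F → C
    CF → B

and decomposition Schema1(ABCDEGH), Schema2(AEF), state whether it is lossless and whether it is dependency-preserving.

Lossless test: (AE)⁺ = {AE}, which is a superkey of neither fragment — lossy.
Dependency preservation: the restricted closure of {FG} across the fragments never reaches {A}, so FG → A cannot be enforced without a join — not preserved.

lossy and not dependency-preserving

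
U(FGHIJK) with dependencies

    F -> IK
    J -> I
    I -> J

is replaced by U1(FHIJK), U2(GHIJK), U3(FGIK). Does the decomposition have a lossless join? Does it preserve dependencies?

lossy but dependency-preserving

Lossless test (chase): Rows 1 and 3 agree on I; apply I→J and equate their J entries. No row becomes fully distinguished — the join is lossy.
Dependency preservation: every FD's attributes lie within a single fragment, so each can be enforced locally — preserved.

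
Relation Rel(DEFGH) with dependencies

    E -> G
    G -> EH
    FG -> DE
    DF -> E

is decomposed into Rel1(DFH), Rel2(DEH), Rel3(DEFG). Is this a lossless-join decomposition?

Yes

Chase test. Columns are DEFGH; row i has aⱼ where attribute j ∈ Reli, else bᵢⱼ.
Initial tableau (one row per fragment):
  row 1: a1 b12 a3 b14 a5
  row 2: a1 a2 b23 b24 a5
  row 3: a1 a2 a3 a4 b35
Rows 2 and 3 agree on E; apply E→G and equate their G entries.
Rows 2 and 3 agree on G; apply G→EH and equate their EH entries.
Rows 1 and 3 agree on DF; apply DF→E and equate their E entries.
Rows 1 and 2 agree on E; apply E→G and equate their G entries.
Row 1 is now all distinguished symbols — the join is lossless.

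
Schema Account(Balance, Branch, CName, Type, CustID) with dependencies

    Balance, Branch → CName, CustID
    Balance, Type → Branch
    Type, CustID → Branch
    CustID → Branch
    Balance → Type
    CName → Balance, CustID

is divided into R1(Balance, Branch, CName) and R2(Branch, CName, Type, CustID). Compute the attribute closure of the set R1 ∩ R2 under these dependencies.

R1 ∩ R2 = {Branch, CName}.
CName → Balance, CustID applies, adding Balance, CustID
Balance → Type applies, adding Type
Closure: {Balance, Branch, CName, Type, CustID}.

Balance, Branch, CName, Type, CustID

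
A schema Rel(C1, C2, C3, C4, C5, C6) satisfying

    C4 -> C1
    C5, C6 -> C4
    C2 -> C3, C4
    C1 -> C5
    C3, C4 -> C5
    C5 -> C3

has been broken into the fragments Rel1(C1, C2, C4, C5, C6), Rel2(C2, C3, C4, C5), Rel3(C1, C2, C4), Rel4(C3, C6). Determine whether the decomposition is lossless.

Yes

Chase test. Columns are C1, C2, C3, C4, C5, C6; row i has aⱼ where attribute j ∈ Reli, else bᵢⱼ.
Initial tableau (one row per fragment):
  row 1: a1 a2 b13 a4 a5 a6
  row 2: b21 a2 a3 a4 a5 b26
  row 3: a1 a2 b33 a4 b35 b36
  row 4: b41 b42 a3 b44 b45 a6
Rows 1 and 2 agree on C4; apply C4→C1 and equate their C1 entries.
Rows 1 and 2 agree on C2; apply C2→C3, C4 and equate their C3, C4 entries.
Rows 1 and 3 agree on C2; apply C2→C3, C4 and equate their C3, C4 entries.
Rows 1 and 3 agree on C1; apply C1→C5 and equate their C5 entries.
Row 1 is now all distinguished symbols — the join is lossless.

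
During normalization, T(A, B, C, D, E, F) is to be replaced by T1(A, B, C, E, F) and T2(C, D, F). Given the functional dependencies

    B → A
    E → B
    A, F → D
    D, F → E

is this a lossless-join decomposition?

Common attributes: T1 ∩ T2 = {C, F}.
No dependency enlarges {C, F}, so (C, F)⁺ = {C, F}.
The closure contains neither all of T1 = {A, B, C, E, F} nor all of T2 = {C, D, F}, so the common attributes are not a superkey of either fragment. The join is lossy.

No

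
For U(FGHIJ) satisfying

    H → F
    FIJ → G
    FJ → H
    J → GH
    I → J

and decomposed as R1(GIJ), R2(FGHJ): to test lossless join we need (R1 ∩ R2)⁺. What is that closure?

R1 ∩ R2 = {GJ}.
J → GH applies, adding H
H → F applies, adding F
Closure: {FGHJ}.

FGHJ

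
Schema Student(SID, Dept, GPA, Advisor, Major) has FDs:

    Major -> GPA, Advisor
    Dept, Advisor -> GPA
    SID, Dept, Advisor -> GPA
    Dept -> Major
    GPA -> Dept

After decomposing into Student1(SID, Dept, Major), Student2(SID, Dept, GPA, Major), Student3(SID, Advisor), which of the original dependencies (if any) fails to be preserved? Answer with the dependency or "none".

Check Major → GPA, Advisor: no single fragment contains all of {GPA, Advisor, Major}, and the restricted closure of {Major} across the fragments never reaches {GPA, Advisor}.
Dept, Advisor → GPA is preserved.
SID, Dept, Advisor → GPA is preserved.
Dept → Major is preserved.
GPA → Dept is preserved.

Major -> GPA, Advisor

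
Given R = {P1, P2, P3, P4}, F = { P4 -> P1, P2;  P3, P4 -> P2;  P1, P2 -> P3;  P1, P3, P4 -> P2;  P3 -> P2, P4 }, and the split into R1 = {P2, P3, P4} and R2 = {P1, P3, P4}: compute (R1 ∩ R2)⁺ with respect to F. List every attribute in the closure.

P1, P2, P3, P4

R1 ∩ R2 = {P3, P4}.
P4 → P1, P2 applies, adding P1, P2
Closure: {P1, P2, P3, P4}.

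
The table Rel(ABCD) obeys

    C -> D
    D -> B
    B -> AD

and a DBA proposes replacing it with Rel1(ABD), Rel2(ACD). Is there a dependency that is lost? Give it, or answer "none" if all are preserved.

none

C → D lies within Rel2.
D → B lies within Rel1.
B → AD lies within Rel1.
Every dependency is enforceable on the fragments, so the decomposition is dependency-preserving.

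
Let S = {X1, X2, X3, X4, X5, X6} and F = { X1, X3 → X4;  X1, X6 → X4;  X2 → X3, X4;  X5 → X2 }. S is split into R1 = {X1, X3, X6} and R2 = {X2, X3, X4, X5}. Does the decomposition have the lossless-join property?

No

Common attributes: R1 ∩ R2 = {X3}.
No dependency enlarges {X3}, so (X3)⁺ = {X3}.
The closure contains neither all of R1 = {X1, X3, X6} nor all of R2 = {X2, X3, X4, X5}, so the common attributes are not a superkey of either fragment. The join is lossy.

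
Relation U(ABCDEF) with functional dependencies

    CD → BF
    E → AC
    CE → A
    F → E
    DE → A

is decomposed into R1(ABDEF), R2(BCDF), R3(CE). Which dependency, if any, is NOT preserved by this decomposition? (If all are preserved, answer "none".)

CD → BF lies within R2.
E → AC: restricted closure across fragments reaches AC.
CE → A: restricted closure across fragments reaches A.
F → E lies within R1.
DE → A lies within R1.
Every dependency is enforceable on the fragments, so the decomposition is dependency-preserving.

none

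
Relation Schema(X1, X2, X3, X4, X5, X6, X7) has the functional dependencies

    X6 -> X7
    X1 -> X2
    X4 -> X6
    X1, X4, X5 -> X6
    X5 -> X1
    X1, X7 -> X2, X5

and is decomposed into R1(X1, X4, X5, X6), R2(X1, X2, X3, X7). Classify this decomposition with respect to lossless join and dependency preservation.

lossy and not dependency-preserving

Lossless test: (X1)⁺ = {X1, X2}, which is a superkey of neither fragment — lossy.
Dependency preservation: the restricted closure of {X6} across the fragments never reaches {X7}, so X6 → X7 cannot be enforced without a join — not preserved.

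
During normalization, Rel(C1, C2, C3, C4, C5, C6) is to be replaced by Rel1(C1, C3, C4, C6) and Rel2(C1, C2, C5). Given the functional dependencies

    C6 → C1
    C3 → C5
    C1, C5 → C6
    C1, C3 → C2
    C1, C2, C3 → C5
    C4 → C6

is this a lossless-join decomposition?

Common attributes: Rel1 ∩ Rel2 = {C1}.
No dependency enlarges {C1}, so (C1)⁺ = {C1}.
The closure contains neither all of Rel1 = {C1, C3, C4, C6} nor all of Rel2 = {C1, C2, C5}, so the common attributes are not a superkey of either fragment. The join is lossy.

No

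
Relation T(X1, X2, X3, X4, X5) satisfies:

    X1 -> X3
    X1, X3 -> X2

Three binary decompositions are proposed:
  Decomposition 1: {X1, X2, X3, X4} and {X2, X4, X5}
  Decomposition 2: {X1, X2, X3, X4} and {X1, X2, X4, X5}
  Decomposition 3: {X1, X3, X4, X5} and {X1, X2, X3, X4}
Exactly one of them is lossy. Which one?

Decomposition 1: common = {X2, X4}, closure = {X2, X4} → lossy.
Decomposition 2: common = {X1, X2, X4}, closure = {X1, X2, X3, X4} → lossless.
Decomposition 3: common = {X1, X3, X4}, closure = {X1, X2, X3, X4} → lossless.

Decomposition 1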